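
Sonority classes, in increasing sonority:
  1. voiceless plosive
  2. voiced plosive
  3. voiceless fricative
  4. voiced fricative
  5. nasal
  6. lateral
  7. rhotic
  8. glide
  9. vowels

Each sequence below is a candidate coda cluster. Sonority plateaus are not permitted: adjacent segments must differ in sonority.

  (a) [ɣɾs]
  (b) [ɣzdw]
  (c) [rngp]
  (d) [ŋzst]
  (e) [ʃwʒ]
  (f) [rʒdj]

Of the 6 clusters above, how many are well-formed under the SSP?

(a) [ɣɾs]: profile 4-7-3 — violates.
(b) [ɣzdw]: profile 4-4-2-8 — violates.
(c) [rngp]: profile 7-5-2-1 — obeys.
(d) [ŋzst]: profile 5-4-3-1 — obeys.
(e) [ʃwʒ]: profile 3-8-4 — violates.
(f) [rʒdj]: profile 7-4-2-8 — violates.

2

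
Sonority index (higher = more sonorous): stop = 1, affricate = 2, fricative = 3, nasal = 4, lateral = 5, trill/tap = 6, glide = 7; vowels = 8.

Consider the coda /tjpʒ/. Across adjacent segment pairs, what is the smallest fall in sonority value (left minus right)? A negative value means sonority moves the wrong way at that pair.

-6

/t/: stop = 1.
/j/: glide = 7.
/p/: stop = 1.
/ʒ/: fricative = 3.
/t/→/j/: change -6.
/j/→/p/: change +6.
/p/→/ʒ/: change -2.
Minimum = -6.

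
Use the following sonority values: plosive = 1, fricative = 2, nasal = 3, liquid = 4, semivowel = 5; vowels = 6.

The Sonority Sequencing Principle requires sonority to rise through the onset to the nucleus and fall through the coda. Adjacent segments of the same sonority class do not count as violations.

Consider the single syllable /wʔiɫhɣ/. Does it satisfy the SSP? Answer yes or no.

Onset: /w/ is a semivowel (sonority 5), /ʔ/ is a plosive (sonority 1); then the nucleus /i/ (sonority 6).
Onset profile 5-1-6 — does not rise throughout.
Coda: /ɫ/ is a liquid (sonority 4), /h/ is a fricative (sonority 2), /ɣ/ is a fricative (sonority 2).
Coda profile 6-4-2-2 — falls from the nucleus.

no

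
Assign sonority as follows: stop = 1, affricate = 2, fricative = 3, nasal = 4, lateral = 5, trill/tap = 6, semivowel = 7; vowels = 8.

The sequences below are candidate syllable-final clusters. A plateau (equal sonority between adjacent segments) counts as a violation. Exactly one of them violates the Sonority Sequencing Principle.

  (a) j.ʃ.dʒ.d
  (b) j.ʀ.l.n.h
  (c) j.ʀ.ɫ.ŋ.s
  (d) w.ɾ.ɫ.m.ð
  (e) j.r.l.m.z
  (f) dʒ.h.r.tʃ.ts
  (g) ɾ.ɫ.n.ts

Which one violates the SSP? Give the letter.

f

(a) sonority 7-3-2-1: well-formed.
(b) sonority 7-6-5-4-3: well-formed.
(c) sonority 7-6-5-4-3: well-formed.
(d) sonority 7-6-5-4-3: well-formed.
(e) sonority 7-6-5-4-3: well-formed.
(f) sonority 2-3-6-2-2: ill-formed.
(g) sonority 6-5-4-2: well-formed.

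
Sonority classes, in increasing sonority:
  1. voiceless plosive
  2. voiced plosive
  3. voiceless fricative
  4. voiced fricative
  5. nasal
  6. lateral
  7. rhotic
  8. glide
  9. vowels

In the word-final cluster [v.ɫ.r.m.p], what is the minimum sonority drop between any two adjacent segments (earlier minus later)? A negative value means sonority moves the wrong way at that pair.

-2

/v/: voiced fricative = 4.
/ɫ/: lateral = 6.
/r/: rhotic = 7.
/m/: nasal = 5.
/p/: voiceless plosive = 1.
/v/→/ɫ/: change -2.
/ɫ/→/r/: change -1.
/r/→/m/: change +2.
/m/→/p/: change +4.
Minimum = -2.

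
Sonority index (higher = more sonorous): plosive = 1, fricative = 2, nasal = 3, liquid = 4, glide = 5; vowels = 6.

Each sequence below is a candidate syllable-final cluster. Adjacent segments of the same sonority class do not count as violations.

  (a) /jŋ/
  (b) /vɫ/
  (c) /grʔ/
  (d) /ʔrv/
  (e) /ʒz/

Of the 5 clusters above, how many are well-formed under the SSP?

2

(a) 5-3 → obeys
(b) 2-4 → violates
(c) 1-4-1 → violates
(d) 1-4-2 → violates
(e) 2-2 → obeys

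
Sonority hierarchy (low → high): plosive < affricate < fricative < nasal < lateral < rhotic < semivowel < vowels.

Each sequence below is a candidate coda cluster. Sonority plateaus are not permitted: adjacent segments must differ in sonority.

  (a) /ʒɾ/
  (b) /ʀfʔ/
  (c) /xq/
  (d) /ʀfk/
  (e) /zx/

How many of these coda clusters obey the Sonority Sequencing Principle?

3

(a) /ʒɾ/: profile 3-6 — violates.
(b) /ʀfʔ/: profile 6-3-1 — obeys.
(c) /xq/: profile 3-1 — obeys.
(d) /ʀfk/: profile 6-3-1 — obeys.
(e) /zx/: profile 3-3 — violates.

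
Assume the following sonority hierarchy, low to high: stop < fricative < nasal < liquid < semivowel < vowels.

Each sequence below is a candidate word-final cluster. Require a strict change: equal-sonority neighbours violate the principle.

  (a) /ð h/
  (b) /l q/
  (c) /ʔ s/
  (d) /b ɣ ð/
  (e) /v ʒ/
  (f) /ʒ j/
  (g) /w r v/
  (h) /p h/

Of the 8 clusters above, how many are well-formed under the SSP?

(a) 2-2 → violates
(b) 4-1 → obeys
(c) 1-2 → violates
(d) 1-2-2 → violates
(e) 2-2 → violates
(f) 2-5 → violates
(g) 5-4-2 → obeys
(h) 1-2 → violates

2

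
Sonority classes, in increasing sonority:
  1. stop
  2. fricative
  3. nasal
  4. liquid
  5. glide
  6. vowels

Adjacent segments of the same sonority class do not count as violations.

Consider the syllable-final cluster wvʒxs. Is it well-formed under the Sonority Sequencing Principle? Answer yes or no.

yes

/w/: glide = 5.
/v/: fricative = 2.
/ʒ/: fricative = 2.
/x/: fricative = 2.
/s/: fricative = 2.
The profile 5-2-2-2-2 is non-increasing (plateaus allowed), so the syllable-final cluster satisfies the SSP.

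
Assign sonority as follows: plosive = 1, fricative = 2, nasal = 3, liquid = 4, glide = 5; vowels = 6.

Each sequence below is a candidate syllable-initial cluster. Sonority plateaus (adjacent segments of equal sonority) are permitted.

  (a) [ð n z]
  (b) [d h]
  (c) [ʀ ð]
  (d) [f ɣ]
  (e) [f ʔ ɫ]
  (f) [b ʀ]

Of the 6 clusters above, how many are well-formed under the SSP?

(a) 2-3-2 → violates
(b) 1-2 → obeys
(c) 4-2 → violates
(d) 2-2 → obeys
(e) 2-1-4 → violates
(f) 1-4 → obeys

3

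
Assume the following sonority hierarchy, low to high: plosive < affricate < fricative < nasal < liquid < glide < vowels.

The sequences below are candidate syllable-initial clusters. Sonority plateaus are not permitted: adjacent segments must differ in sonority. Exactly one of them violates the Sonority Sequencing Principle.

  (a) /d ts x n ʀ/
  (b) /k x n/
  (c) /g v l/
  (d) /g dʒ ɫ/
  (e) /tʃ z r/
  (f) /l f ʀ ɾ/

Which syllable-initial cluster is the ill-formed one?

(a) sonority 1-2-3-4-5: well-formed.
(b) sonority 1-3-4: well-formed.
(c) sonority 1-3-5: well-formed.
(d) sonority 1-2-5: well-formed.
(e) sonority 2-3-5: well-formed.
(f) sonority 5-3-5-5: ill-formed.

f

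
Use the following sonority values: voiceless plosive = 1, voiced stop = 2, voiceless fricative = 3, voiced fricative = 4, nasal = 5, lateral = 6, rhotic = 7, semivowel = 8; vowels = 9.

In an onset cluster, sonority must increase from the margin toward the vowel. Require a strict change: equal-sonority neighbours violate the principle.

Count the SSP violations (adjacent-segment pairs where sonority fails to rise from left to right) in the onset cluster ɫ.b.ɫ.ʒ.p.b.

/ɫ/: lateral = 6.
/b/: voiced stop = 2.
/ɫ/: lateral = 6.
/ʒ/: voiced fricative = 4.
/p/: voiceless plosive = 1.
/b/: voiced stop = 2.
/ɫ/→/b/: 6→2 (does not rise) — violation.
/b/→/ɫ/: 2→6 (rises) — ok.
/ɫ/→/ʒ/: 6→4 (does not rise) — violation.
/ʒ/→/p/: 4→1 (does not rise) — violation.
/p/→/b/: 1→2 (rises) — ok.

3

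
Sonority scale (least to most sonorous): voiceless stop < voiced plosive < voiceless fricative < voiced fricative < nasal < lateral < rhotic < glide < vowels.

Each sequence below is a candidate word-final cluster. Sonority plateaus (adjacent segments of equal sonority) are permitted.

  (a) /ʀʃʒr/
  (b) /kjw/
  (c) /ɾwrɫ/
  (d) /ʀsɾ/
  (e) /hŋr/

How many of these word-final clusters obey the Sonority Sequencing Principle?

0

(a) 7-3-4-7 → violates
(b) 1-8-8 → violates
(c) 7-8-7-6 → violates
(d) 7-3-7 → violates
(e) 3-5-7 → violates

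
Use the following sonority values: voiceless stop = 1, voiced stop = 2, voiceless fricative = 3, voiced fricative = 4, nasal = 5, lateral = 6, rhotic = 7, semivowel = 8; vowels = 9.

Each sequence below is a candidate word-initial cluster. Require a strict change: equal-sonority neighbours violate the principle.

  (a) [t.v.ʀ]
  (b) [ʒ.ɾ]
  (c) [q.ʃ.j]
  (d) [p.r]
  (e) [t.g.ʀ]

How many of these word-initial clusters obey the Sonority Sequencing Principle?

(a) sonority 1-4-7: well-formed.
(b) sonority 4-7: well-formed.
(c) sonority 1-3-8: well-formed.
(d) sonority 1-7: well-formed.
(e) sonority 1-2-7: well-formed.

5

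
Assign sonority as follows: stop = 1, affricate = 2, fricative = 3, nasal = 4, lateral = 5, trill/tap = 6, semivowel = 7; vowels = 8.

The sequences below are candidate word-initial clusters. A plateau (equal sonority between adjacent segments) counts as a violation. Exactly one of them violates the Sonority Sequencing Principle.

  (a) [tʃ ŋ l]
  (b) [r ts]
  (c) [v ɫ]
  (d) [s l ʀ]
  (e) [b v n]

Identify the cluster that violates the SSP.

(a) [tʃ ŋ l]: profile 2-4-5 — obeys.
(b) [r ts]: profile 6-2 — violates.
(c) [v ɫ]: profile 3-5 — obeys.
(d) [s l ʀ]: profile 3-5-6 — obeys.
(e) [b v n]: profile 1-3-4 — obeys.

b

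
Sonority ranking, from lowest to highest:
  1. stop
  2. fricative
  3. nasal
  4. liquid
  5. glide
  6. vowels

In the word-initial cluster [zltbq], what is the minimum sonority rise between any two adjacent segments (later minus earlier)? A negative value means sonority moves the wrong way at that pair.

/z/: fricative = 2.
/l/: liquid = 4.
/t/: stop = 1.
/b/: stop = 1.
/q/: stop = 1.
/z/→/l/: change +2.
/l/→/t/: change -3.
/t/→/b/: change +0.
/b/→/q/: change +0.
Minimum = -3.

-3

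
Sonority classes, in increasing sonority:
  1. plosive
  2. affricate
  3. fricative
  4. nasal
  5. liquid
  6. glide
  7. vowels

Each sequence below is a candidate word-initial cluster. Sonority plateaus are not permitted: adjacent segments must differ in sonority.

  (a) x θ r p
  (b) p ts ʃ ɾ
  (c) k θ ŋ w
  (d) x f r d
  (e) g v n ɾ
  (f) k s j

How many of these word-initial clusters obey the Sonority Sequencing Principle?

4

(a) sonority 3-3-5-1: ill-formed.
(b) sonority 1-2-3-5: well-formed.
(c) sonority 1-3-4-6: well-formed.
(d) sonority 3-3-5-1: ill-formed.
(e) sonority 1-3-4-5: well-formed.
(f) sonority 1-3-6: well-formed.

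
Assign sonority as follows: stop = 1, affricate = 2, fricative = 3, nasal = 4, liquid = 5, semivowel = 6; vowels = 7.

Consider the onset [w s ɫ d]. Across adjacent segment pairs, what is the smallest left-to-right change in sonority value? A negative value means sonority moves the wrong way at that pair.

-4

/w/ is a semivowel (sonority 6).
/s/ is a fricative (sonority 3).
/ɫ/ is a liquid (sonority 5).
/d/ is a stop (sonority 1).
/w/→/s/: change -3.
/s/→/ɫ/: change +2.
/ɫ/→/d/: change -4.
Minimum = -4.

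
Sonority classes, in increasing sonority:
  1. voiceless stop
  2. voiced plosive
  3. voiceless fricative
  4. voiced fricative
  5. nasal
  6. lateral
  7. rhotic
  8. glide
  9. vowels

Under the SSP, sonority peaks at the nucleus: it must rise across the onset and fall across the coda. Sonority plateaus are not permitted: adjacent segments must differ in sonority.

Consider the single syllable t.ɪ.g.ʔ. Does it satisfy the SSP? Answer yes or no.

yes

Onset: /t/ is a voiceless stop (sonority 1); then the nucleus /ɪ/ (sonority 9).
Onset profile 1-9 — rises to the nucleus.
Coda: /g/ is a voiced plosive (sonority 2), /ʔ/ is a voiceless stop (sonority 1).
Coda profile 9-2-1 — falls from the nucleus.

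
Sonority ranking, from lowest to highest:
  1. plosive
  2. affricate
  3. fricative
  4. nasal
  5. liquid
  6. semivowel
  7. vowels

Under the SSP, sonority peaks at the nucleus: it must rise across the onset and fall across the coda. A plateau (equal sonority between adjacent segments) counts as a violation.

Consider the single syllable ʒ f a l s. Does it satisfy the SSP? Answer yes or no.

Onset: /ʒ/ is a fricative (sonority 3), /f/ is a fricative (sonority 3); then the nucleus /a/ (sonority 7).
Onset profile 3-3-7 — does not strictly rise throughout.
Coda: /l/ is a liquid (sonority 5), /s/ is a fricative (sonority 3).
Coda profile 7-5-3 — falls from the nucleus.

no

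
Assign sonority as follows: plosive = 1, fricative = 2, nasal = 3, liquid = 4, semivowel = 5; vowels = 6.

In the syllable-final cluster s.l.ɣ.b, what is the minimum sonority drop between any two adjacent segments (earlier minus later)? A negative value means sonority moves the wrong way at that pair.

-2

/s/: fricative = 2.
/l/: liquid = 4.
/ɣ/: fricative = 2.
/b/: plosive = 1.
/s/→/l/: change -2.
/l/→/ɣ/: change +2.
/ɣ/→/b/: change +1.
Minimum = -2.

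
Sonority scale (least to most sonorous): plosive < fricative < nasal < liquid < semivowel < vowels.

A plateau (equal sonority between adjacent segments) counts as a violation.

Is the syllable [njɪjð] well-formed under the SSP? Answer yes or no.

yes

Onset: /n/ is a nasal (sonority 3), /j/ is a semivowel (sonority 5); then the nucleus /ɪ/ (sonority 6).
Onset profile 3-5-6 — rises to the nucleus.
Coda: /j/ is a semivowel (sonority 5), /ð/ is a fricative (sonority 2).
Coda profile 6-5-2 — falls from the nucleus.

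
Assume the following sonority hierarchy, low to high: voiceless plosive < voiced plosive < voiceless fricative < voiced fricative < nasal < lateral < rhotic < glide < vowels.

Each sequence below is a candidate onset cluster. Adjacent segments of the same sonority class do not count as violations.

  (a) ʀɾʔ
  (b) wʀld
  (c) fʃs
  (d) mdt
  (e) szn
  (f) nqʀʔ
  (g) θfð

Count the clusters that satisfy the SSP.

(a) 7-7-1 → violates
(b) 8-7-6-2 → violates
(c) 3-3-3 → obeys
(d) 5-2-1 → violates
(e) 3-4-5 → obeys
(f) 5-1-7-1 → violates
(g) 3-3-4 → obeys

3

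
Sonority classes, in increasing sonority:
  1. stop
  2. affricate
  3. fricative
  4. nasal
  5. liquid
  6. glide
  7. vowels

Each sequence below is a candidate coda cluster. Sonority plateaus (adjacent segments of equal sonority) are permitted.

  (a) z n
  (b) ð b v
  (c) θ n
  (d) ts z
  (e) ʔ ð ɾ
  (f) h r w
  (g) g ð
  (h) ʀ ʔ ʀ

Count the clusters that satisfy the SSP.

0

(a) 3-4 → violates
(b) 3-1-3 → violates
(c) 3-4 → violates
(d) 2-3 → violates
(e) 1-3-5 → violates
(f) 3-5-6 → violates
(g) 1-3 → violates
(h) 5-1-5 → violates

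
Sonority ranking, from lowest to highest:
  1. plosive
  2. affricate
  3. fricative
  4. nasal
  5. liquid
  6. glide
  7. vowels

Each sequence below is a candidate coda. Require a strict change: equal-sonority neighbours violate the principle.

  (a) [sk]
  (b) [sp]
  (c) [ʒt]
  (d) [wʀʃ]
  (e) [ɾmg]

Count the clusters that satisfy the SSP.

5

(a) [sk]: profile 3-1 — obeys.
(b) [sp]: profile 3-1 — obeys.
(c) [ʒt]: profile 3-1 — obeys.
(d) [wʀʃ]: profile 6-5-3 — obeys.
(e) [ɾmg]: profile 5-4-1 — obeys.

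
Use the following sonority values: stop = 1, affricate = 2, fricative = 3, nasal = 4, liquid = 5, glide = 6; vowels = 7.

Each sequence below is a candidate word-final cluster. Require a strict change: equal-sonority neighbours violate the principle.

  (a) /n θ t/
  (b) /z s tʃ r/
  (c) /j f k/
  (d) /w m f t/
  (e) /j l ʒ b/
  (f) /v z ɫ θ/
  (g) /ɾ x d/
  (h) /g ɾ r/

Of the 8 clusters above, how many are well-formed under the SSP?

(a) 4-3-1 → obeys
(b) 3-3-2-5 → violates
(c) 6-3-1 → obeys
(d) 6-4-3-1 → obeys
(e) 6-5-3-1 → obeys
(f) 3-3-5-3 → violates
(g) 5-3-1 → obeys
(h) 1-5-5 → violates

5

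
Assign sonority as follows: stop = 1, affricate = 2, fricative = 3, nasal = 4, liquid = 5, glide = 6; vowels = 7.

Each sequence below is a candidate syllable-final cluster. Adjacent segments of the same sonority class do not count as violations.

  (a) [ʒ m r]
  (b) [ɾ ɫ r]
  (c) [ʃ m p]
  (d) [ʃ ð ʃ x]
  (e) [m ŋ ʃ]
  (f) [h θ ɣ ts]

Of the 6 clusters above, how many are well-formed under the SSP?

(a) 3-4-5 → violates
(b) 5-5-5 → obeys
(c) 3-4-1 → violates
(d) 3-3-3-3 → obeys
(e) 4-4-3 → obeys
(f) 3-3-3-2 → obeys

4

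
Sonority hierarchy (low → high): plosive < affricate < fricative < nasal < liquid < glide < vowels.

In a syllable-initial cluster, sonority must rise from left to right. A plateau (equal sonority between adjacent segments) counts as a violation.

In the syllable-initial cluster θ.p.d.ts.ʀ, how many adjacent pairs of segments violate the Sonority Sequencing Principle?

2

/θ/: fricative = 3.
/p/: plosive = 1.
/d/: plosive = 1.
/ts/: affricate = 2.
/ʀ/: liquid = 5.
/θ/→/p/: 3→1 (does not rise) — violation.
/p/→/d/: 1→1 (plateau) — violation.
/d/→/ts/: 1→2 (rises) — ok.
/ts/→/ʀ/: 2→5 (rises) — ok.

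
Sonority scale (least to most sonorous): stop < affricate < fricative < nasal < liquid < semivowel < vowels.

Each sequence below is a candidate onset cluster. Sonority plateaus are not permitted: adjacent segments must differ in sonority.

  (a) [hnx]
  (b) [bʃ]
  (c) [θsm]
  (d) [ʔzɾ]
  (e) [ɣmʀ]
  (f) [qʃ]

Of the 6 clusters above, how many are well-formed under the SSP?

(a) [hnx]: profile 3-4-3 — violates.
(b) [bʃ]: profile 1-3 — obeys.
(c) [θsm]: profile 3-3-4 — violates.
(d) [ʔzɾ]: profile 1-3-5 — obeys.
(e) [ɣmʀ]: profile 3-4-5 — obeys.
(f) [qʃ]: profile 1-3 — obeys.

4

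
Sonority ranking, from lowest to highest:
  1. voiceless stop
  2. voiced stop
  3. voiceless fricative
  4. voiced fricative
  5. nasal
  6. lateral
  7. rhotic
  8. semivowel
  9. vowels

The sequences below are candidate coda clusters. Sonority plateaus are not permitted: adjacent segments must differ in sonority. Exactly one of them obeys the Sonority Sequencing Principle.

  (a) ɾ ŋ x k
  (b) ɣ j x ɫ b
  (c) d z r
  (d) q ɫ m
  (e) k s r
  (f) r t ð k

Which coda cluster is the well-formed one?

(a) 7-5-3-1 → obeys
(b) 4-8-3-6-2 → violates
(c) 2-4-7 → violates
(d) 1-6-5 → violates
(e) 1-3-7 → violates
(f) 7-1-4-1 → violates

a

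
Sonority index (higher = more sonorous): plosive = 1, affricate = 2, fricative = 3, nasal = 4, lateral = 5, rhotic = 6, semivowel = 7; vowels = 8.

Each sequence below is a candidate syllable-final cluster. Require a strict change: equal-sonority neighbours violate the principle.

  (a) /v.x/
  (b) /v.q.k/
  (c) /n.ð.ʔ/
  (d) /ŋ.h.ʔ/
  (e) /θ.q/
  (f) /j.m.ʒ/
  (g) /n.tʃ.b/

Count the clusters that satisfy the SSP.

(a) 3-3 → violates
(b) 3-1-1 → violates
(c) 4-3-1 → obeys
(d) 4-3-1 → obeys
(e) 3-1 → obeys
(f) 7-4-3 → obeys
(g) 4-2-1 → obeys

5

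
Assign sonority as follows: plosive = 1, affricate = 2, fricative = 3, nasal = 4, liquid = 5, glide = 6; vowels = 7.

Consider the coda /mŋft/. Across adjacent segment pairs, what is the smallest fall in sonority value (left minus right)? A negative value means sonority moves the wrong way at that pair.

0

/m/ is a nasal (sonority 4).
/ŋ/ is a nasal (sonority 4).
/f/ is a fricative (sonority 3).
/t/ is a plosive (sonority 1).
/m/→/ŋ/: change +0.
/ŋ/→/f/: change +1.
/f/→/t/: change +2.
Minimum = 0.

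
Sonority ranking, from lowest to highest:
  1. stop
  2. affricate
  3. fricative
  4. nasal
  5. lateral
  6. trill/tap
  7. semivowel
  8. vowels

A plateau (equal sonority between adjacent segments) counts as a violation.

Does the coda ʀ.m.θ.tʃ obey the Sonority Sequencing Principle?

yes

/ʀ/: trill/tap = 6.
/m/: nasal = 4.
/θ/: fricative = 3.
/tʃ/: affricate = 2.
The profile 6-4-3-2 strictly falls, so the coda satisfies the SSP.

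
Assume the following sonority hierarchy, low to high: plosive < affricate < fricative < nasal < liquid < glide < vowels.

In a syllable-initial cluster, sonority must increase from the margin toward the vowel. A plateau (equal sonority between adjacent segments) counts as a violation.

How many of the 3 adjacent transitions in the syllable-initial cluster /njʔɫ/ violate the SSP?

1

/n/: nasal = 4.
/j/: glide = 6.
/ʔ/: plosive = 1.
/ɫ/: liquid = 5.
/n/→/j/: 4→6 (rises) — ok.
/j/→/ʔ/: 6→1 (does not rise) — violation.
/ʔ/→/ɫ/: 1→5 (rises) — ok.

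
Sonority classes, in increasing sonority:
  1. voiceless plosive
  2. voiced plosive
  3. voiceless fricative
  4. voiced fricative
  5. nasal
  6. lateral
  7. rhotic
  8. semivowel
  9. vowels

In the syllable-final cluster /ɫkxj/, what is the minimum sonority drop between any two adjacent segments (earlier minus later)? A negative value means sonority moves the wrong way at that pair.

/ɫ/ is a lateral (sonority 6).
/k/ is a voiceless plosive (sonority 1).
/x/ is a voiceless fricative (sonority 3).
/j/ is a semivowel (sonority 8).
/ɫ/→/k/: change +5.
/k/→/x/: change -2.
/x/→/j/: change -5.
Minimum = -5.

-5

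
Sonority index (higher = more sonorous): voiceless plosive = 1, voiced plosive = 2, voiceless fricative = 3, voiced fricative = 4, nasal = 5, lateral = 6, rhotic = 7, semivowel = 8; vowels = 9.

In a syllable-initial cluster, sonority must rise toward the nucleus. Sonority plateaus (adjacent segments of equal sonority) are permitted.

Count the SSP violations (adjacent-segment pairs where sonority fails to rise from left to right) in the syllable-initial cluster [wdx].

1

/w/ — semivowel, sonority 8.
/d/ — voiced plosive, sonority 2.
/x/ — voiceless fricative, sonority 3.
/w/→/d/: 8→2 (does not rise) — violation.
/d/→/x/: 2→3 (rises) — ok.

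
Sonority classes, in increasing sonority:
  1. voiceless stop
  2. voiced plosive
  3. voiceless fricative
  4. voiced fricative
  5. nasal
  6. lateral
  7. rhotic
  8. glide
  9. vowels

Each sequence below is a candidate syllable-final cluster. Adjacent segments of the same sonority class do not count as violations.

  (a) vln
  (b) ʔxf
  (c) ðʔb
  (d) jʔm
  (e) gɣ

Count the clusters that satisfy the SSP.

(a) 4-6-5 → violates
(b) 1-3-3 → violates
(c) 4-1-2 → violates
(d) 8-1-5 → violates
(e) 2-4 → violates

0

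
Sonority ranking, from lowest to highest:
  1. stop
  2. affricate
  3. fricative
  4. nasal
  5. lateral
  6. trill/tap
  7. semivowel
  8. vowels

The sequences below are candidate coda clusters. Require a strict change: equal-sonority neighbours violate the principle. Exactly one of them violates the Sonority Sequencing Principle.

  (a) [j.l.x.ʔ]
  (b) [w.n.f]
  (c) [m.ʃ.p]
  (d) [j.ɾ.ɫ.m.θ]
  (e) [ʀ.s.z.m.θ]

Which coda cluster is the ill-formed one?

e

(a) sonority 7-5-3-1: well-formed.
(b) sonority 7-4-3: well-formed.
(c) sonority 4-3-1: well-formed.
(d) sonority 7-6-5-4-3: well-formed.
(e) sonority 6-3-3-4-3: ill-formed.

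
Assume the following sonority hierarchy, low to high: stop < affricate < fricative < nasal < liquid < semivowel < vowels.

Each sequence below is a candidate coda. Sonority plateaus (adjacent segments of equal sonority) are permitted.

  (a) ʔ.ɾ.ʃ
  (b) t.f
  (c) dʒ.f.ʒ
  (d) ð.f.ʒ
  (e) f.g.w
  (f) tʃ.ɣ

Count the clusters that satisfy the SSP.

(a) sonority 1-5-3: ill-formed.
(b) sonority 1-3: ill-formed.
(c) sonority 2-3-3: ill-formed.
(d) sonority 3-3-3: well-formed.
(e) sonority 3-1-6: ill-formed.
(f) sonority 2-3: ill-formed.

1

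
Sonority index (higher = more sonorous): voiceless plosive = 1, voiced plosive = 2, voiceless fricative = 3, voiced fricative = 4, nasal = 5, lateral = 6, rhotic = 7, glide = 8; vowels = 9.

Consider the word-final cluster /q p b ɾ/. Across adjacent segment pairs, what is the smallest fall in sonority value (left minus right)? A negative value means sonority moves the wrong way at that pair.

-5

/q/ is a voiceless plosive (sonority 1).
/p/ is a voiceless plosive (sonority 1).
/b/ is a voiced plosive (sonority 2).
/ɾ/ is a rhotic (sonority 7).
/q/→/p/: change +0.
/p/→/b/: change -1.
/b/→/ɾ/: change -5.
Minimum = -5.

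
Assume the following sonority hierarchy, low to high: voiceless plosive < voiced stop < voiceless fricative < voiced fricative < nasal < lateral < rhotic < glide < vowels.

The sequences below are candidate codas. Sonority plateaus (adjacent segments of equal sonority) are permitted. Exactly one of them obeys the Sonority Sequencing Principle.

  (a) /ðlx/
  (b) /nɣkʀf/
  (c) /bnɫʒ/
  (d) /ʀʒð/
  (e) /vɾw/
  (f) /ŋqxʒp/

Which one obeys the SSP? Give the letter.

(a) /ðlx/: profile 4-6-3 — violates.
(b) /nɣkʀf/: profile 5-4-1-7-3 — violates.
(c) /bnɫʒ/: profile 2-5-6-4 — violates.
(d) /ʀʒð/: profile 7-4-4 — obeys.
(e) /vɾw/: profile 4-7-8 — violates.
(f) /ŋqxʒp/: profile 5-1-3-4-1 — violates.

d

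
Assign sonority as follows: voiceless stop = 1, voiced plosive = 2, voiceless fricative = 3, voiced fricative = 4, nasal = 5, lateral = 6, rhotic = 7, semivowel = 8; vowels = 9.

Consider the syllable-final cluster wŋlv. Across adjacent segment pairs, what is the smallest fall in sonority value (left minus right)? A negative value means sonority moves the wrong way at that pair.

/w/: semivowel = 8.
/ŋ/: nasal = 5.
/l/: lateral = 6.
/v/: voiced fricative = 4.
/w/→/ŋ/: change +3.
/ŋ/→/l/: change -1.
/l/→/v/: change +2.
Minimum = -1.

-1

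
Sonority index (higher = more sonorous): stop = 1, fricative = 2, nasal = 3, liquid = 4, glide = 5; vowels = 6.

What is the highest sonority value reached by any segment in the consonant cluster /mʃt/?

/m/ is a nasal (sonority 3).
/ʃ/ is a fricative (sonority 2).
/t/ is a stop (sonority 1).
The maximum is 3.

3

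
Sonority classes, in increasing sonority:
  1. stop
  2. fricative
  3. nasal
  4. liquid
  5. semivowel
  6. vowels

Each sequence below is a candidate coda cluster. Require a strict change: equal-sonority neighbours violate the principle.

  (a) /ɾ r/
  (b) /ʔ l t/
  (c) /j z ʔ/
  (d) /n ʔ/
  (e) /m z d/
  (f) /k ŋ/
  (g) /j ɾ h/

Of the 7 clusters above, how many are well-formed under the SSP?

4

(a) sonority 4-4: ill-formed.
(b) sonority 1-4-1: ill-formed.
(c) sonority 5-2-1: well-formed.
(d) sonority 3-1: well-formed.
(e) sonority 3-2-1: well-formed.
(f) sonority 1-3: ill-formed.
(g) sonority 5-4-2: well-formed.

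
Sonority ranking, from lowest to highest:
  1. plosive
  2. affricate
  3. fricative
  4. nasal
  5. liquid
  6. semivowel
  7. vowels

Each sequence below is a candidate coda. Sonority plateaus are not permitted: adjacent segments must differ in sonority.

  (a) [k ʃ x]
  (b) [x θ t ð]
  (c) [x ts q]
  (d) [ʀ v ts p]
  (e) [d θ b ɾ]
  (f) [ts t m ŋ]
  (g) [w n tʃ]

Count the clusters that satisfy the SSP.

3

(a) [k ʃ x]: profile 1-3-3 — violates.
(b) [x θ t ð]: profile 3-3-1-3 — violates.
(c) [x ts q]: profile 3-2-1 — obeys.
(d) [ʀ v ts p]: profile 5-3-2-1 — obeys.
(e) [d θ b ɾ]: profile 1-3-1-5 — violates.
(f) [ts t m ŋ]: profile 2-1-4-4 — violates.
(g) [w n tʃ]: profile 6-4-2 — obeys.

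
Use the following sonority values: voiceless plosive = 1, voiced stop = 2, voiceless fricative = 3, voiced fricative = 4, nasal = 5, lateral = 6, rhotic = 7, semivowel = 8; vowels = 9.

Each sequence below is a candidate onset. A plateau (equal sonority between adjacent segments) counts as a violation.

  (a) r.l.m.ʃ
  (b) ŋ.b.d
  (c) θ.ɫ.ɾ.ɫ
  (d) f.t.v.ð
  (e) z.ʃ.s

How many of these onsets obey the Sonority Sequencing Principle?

0

(a) 7-6-5-3 → violates
(b) 5-2-2 → violates
(c) 3-6-7-6 → violates
(d) 3-1-4-4 → violates
(e) 4-3-3 → violates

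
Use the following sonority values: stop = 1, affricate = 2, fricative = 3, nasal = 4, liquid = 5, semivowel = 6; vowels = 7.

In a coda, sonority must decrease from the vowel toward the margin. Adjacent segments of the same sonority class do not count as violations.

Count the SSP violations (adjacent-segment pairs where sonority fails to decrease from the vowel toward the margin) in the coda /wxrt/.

/w/ — semivowel, sonority 6.
/x/ — fricative, sonority 3.
/r/ — liquid, sonority 5.
/t/ — stop, sonority 1.
/w/→/x/: 6→3 (falls) — ok.
/x/→/r/: 3→5 (does not fall) — violation.
/r/→/t/: 5→1 (falls) — ok.

1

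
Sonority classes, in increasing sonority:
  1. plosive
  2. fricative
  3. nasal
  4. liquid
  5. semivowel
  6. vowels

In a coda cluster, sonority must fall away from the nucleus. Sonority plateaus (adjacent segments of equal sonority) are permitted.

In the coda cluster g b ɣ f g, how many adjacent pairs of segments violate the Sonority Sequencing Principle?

/g/ is a plosive (sonority 1).
/b/ is a plosive (sonority 1).
/ɣ/ is a fricative (sonority 2).
/f/ is a fricative (sonority 2).
/g/ is a plosive (sonority 1).
/g/→/b/: 1→1 (plateau, allowed) — ok.
/b/→/ɣ/: 1→2 (does not fall) — violation.
/ɣ/→/f/: 2→2 (plateau, allowed) — ok.
/f/→/g/: 2→1 (falls) — ok.

1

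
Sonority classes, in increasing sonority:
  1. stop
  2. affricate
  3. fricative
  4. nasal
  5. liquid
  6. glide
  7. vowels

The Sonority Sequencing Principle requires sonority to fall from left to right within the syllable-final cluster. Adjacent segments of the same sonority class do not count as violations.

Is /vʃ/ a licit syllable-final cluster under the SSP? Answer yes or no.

yes

/v/ — fricative, sonority 3.
/ʃ/ — fricative, sonority 3.
The profile 3-3 is non-increasing (plateaus allowed), so the syllable-final cluster satisfies the SSP.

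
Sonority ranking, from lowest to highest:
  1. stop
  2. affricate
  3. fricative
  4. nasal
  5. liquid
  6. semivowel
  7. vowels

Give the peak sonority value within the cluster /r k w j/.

6

/r/ — liquid, sonority 5.
/k/ — stop, sonority 1.
/w/ — semivowel, sonority 6.
/j/ — semivowel, sonority 6.
The maximum is 6.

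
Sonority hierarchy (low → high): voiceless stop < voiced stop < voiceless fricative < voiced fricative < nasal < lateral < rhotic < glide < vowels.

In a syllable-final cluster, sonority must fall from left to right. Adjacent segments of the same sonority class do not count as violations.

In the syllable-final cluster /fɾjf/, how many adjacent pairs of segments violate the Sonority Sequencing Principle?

2

/f/: voiceless fricative = 3.
/ɾ/: rhotic = 7.
/j/: glide = 8.
/f/: voiceless fricative = 3.
/f/→/ɾ/: 3→7 (does not fall) — violation.
/ɾ/→/j/: 7→8 (does not fall) — violation.
/j/→/f/: 8→3 (falls) — ok.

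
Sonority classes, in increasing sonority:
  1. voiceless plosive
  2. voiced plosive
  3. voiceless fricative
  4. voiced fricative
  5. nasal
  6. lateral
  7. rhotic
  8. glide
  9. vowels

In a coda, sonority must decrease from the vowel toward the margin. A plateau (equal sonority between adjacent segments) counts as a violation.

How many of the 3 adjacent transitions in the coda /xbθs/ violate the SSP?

/x/: voiceless fricative = 3.
/b/: voiced plosive = 2.
/θ/: voiceless fricative = 3.
/s/: voiceless fricative = 3.
/x/→/b/: 3→2 (falls) — ok.
/b/→/θ/: 2→3 (does not fall) — violation.
/θ/→/s/: 3→3 (plateau) — violation.

2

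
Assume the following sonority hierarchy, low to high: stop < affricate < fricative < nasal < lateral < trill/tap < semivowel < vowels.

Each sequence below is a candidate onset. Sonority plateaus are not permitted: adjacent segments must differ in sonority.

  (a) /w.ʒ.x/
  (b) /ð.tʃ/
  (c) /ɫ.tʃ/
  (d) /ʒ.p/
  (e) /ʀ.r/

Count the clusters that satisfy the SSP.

0

(a) sonority 7-3-3: ill-formed.
(b) sonority 3-2: ill-formed.
(c) sonority 5-2: ill-formed.
(d) sonority 3-1: ill-formed.
(e) sonority 6-6: ill-formed.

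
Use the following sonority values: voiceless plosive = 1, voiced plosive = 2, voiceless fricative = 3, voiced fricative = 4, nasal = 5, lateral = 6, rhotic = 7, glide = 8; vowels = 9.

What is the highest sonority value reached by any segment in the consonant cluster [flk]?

/f/: voiceless fricative = 3.
/l/: lateral = 6.
/k/: voiceless plosive = 1.
The maximum is 6.

6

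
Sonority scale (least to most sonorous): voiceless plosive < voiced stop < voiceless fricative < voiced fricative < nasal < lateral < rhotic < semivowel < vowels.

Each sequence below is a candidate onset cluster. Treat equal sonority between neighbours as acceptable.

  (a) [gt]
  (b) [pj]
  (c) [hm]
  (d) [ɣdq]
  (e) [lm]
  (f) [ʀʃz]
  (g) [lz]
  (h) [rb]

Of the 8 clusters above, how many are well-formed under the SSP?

(a) [gt]: profile 2-1 — violates.
(b) [pj]: profile 1-8 — obeys.
(c) [hm]: profile 3-5 — obeys.
(d) [ɣdq]: profile 4-2-1 — violates.
(e) [lm]: profile 6-5 — violates.
(f) [ʀʃz]: profile 7-3-4 — violates.
(g) [lz]: profile 6-4 — violates.
(h) [rb]: profile 7-2 — violates.

2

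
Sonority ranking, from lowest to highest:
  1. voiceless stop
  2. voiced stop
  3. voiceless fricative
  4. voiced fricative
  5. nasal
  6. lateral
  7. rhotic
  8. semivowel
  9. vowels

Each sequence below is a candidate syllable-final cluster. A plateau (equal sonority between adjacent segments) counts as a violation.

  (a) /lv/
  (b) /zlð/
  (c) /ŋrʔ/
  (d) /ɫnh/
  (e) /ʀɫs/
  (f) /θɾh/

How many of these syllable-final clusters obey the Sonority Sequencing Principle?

(a) sonority 6-4: well-formed.
(b) sonority 4-6-4: ill-formed.
(c) sonority 5-7-1: ill-formed.
(d) sonority 6-5-3: well-formed.
(e) sonority 7-6-3: well-formed.
(f) sonority 3-7-3: ill-formed.

3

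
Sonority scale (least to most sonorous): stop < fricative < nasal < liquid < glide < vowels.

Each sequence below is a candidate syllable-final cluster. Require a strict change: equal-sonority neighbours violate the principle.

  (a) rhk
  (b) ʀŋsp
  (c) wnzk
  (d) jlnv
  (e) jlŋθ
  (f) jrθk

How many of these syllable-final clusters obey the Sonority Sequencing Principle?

6

(a) sonority 4-2-1: well-formed.
(b) sonority 4-3-2-1: well-formed.
(c) sonority 5-3-2-1: well-formed.
(d) sonority 5-4-3-2: well-formed.
(e) sonority 5-4-3-2: well-formed.
(f) sonority 5-4-2-1: well-formed.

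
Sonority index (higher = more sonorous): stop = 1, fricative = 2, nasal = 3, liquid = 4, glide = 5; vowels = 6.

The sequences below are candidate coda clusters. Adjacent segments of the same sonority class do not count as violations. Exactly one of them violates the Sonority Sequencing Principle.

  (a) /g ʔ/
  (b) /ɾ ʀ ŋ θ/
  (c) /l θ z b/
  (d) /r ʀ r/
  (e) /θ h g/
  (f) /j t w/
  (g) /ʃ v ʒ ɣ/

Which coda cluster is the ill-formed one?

(a) /g ʔ/: profile 1-1 — obeys.
(b) /ɾ ʀ ŋ θ/: profile 4-4-3-2 — obeys.
(c) /l θ z b/: profile 4-2-2-1 — obeys.
(d) /r ʀ r/: profile 4-4-4 — obeys.
(e) /θ h g/: profile 2-2-1 — obeys.
(f) /j t w/: profile 5-1-5 — violates.
(g) /ʃ v ʒ ɣ/: profile 2-2-2-2 — obeys.

f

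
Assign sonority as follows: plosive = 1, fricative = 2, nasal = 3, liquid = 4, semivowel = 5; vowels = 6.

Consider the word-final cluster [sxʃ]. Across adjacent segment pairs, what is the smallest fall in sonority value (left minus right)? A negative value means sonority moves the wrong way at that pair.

0

/s/ — fricative, sonority 2.
/x/ — fricative, sonority 2.
/ʃ/ — fricative, sonority 2.
/s/→/x/: change +0.
/x/→/ʃ/: change +0.
Minimum = 0.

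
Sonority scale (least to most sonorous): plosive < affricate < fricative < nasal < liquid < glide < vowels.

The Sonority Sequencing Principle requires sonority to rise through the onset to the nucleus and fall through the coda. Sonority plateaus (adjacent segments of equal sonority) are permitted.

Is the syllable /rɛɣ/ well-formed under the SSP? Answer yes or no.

Onset: /r/ is a liquid (sonority 5); then the nucleus /ɛ/ (sonority 7).
Onset profile 5-7 — rises to the nucleus.
Coda: /ɣ/ is a fricative (sonority 3).
Coda profile 7-3 — falls from the nucleus.

yes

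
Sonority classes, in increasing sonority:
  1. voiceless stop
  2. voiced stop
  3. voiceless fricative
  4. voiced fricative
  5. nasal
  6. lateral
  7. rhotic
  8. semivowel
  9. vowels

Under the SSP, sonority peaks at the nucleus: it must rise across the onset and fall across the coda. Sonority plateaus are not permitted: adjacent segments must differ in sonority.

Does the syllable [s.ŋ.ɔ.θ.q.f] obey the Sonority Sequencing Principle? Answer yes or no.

Onset: /s/ is a voiceless fricative (sonority 3), /ŋ/ is a nasal (sonority 5); then the nucleus /ɔ/ (sonority 9).
Onset profile 3-5-9 — rises to the nucleus.
Coda: /θ/ is a voiceless fricative (sonority 3), /q/ is a voiceless stop (sonority 1), /f/ is a voiceless fricative (sonority 3).
Coda profile 9-3-1-3 — does not strictly fall throughout.

no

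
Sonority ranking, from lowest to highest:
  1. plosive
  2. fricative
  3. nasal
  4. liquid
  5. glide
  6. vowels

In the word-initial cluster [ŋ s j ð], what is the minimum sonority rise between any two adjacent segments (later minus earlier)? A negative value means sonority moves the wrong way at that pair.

-3

/ŋ/ is a nasal (sonority 3).
/s/ is a fricative (sonority 2).
/j/ is a glide (sonority 5).
/ð/ is a fricative (sonority 2).
/ŋ/→/s/: change -1.
/s/→/j/: change +3.
/j/→/ð/: change -3.
Minimum = -3.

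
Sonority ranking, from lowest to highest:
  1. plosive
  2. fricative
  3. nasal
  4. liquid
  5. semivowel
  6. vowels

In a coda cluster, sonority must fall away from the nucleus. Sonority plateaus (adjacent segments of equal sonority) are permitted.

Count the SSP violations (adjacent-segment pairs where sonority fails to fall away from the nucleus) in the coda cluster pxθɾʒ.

2

/p/ — plosive, sonority 1.
/x/ — fricative, sonority 2.
/θ/ — fricative, sonority 2.
/ɾ/ — liquid, sonority 4.
/ʒ/ — fricative, sonority 2.
/p/→/x/: 1→2 (does not fall) — violation.
/x/→/θ/: 2→2 (plateau, allowed) — ok.
/θ/→/ɾ/: 2→4 (does not fall) — violation.
/ɾ/→/ʒ/: 4→2 (falls) — ok.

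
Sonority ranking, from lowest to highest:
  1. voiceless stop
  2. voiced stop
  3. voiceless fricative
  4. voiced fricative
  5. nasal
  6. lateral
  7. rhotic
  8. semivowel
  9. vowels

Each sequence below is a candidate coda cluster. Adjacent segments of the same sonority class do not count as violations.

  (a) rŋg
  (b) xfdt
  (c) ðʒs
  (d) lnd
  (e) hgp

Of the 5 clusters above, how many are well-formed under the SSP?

(a) rŋg: profile 7-5-2 — obeys.
(b) xfdt: profile 3-3-2-1 — obeys.
(c) ðʒs: profile 4-4-3 — obeys.
(d) lnd: profile 6-5-2 — obeys.
(e) hgp: profile 3-2-1 — obeys.

5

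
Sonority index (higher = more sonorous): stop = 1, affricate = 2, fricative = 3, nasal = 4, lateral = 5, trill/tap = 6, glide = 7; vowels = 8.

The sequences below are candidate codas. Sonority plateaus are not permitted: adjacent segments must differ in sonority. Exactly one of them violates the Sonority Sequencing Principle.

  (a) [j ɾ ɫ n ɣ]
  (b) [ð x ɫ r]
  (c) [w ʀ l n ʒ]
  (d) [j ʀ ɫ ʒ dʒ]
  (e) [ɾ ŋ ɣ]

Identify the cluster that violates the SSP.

b

(a) sonority 7-6-5-4-3: well-formed.
(b) sonority 3-3-5-6: ill-formed.
(c) sonority 7-6-5-4-3: well-formed.
(d) sonority 7-6-5-3-2: well-formed.
(e) sonority 6-4-3: well-formed.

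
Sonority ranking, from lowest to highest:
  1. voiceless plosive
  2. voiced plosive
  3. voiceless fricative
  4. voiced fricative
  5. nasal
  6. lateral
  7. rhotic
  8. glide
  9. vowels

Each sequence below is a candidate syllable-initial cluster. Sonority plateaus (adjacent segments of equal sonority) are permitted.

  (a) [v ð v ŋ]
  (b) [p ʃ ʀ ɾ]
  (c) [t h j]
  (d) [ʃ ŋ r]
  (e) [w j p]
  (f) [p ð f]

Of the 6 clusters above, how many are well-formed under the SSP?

(a) [v ð v ŋ]: profile 4-4-4-5 — obeys.
(b) [p ʃ ʀ ɾ]: profile 1-3-7-7 — obeys.
(c) [t h j]: profile 1-3-8 — obeys.
(d) [ʃ ŋ r]: profile 3-5-7 — obeys.
(e) [w j p]: profile 8-8-1 — violates.
(f) [p ð f]: profile 1-4-3 — violates.

4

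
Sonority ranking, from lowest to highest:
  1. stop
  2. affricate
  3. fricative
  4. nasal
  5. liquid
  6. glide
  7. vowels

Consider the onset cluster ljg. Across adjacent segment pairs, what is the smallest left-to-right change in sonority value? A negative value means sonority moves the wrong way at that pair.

/l/ — liquid, sonority 5.
/j/ — glide, sonority 6.
/g/ — stop, sonority 1.
/l/→/j/: change +1.
/j/→/g/: change -5.
Minimum = -5.

-5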